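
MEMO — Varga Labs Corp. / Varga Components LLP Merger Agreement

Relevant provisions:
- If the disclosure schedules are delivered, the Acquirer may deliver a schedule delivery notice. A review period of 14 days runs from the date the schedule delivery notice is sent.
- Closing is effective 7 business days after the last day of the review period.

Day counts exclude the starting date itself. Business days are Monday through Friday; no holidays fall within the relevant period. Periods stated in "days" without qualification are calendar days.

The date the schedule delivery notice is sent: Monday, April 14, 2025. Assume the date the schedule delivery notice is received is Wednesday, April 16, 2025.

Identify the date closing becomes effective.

The last day of the review period: 14 calendar days after April 14, 2025 is April 28, 2025.
The date closing becomes effective: counting 7 business days from Monday, April 28, 2025 (Apr 29, Apr 30, May 1, May 2, May 5, May 6, May 7, skipping weekends) reaches Wednesday, May 7, 2025.

May 7, 2025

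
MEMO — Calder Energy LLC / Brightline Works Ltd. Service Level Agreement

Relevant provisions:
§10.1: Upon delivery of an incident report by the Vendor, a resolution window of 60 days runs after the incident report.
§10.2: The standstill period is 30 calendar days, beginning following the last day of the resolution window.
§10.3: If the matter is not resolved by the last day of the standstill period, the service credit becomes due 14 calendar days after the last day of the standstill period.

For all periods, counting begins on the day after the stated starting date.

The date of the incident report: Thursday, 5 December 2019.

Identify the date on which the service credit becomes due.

The last day of the resolution window: 5 December 2019 + 60 days = 3 February 2020.
The last day of the standstill period: 30 calendar days after 3 February 2020 is 4 March 2020.
The date on which the service credit becomes due: 4 March 2020 + 14 days = 18 March 2020.

18 March 2020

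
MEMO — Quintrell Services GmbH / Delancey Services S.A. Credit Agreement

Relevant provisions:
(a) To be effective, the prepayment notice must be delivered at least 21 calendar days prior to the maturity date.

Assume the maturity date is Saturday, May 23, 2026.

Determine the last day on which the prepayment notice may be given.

Counting back 21 calendar days from May 23, 2026 gives May 2, 2026.

May 2, 2026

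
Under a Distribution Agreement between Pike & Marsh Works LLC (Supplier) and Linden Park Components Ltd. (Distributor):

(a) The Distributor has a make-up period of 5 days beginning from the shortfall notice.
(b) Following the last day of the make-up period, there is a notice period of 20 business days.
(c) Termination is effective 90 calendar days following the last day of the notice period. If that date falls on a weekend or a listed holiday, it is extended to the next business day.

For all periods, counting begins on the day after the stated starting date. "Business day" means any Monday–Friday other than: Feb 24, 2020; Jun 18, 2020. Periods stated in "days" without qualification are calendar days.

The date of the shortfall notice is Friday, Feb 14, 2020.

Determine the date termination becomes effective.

Adding 5 calendar days to Feb 14, 2020 gives Feb 19, 2020, which is the last day of the make-up period.
From Wednesday, Feb 19, 2020, 20 business days (Feb 20, Feb 21, Feb 25, Feb 26, …, Mar 17, Mar 18, Mar 19, skipping weekends and the listed holiday on Feb 24) brings us to Thursday, Mar 19, 2020, which is the last day of the notice period.
The date termination becomes effective: Mar 19, 2020 + 90 days = Jun 17, 2020. Jun 17, 2020 is a Wednesday and is not a listed holiday, so no roll-forward applies.

Jun 17, 2020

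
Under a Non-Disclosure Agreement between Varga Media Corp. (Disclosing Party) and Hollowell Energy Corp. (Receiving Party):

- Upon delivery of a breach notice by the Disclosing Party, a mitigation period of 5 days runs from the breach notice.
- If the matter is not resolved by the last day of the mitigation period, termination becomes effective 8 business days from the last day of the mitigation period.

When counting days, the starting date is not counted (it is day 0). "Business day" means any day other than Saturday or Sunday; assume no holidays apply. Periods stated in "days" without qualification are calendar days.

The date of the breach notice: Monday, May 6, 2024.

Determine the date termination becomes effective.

Adding 5 calendar days to May 6, 2024 gives May 11, 2024, which is the last day of the mitigation period.
From Saturday, May 11, 2024, 8 business days (May 13, May 14, May 15, May 16, May 17, May 20, May 21, May 22, skipping weekends) brings us to Wednesday, May 22, 2024, which is the date termination becomes effective.

May 22, 2024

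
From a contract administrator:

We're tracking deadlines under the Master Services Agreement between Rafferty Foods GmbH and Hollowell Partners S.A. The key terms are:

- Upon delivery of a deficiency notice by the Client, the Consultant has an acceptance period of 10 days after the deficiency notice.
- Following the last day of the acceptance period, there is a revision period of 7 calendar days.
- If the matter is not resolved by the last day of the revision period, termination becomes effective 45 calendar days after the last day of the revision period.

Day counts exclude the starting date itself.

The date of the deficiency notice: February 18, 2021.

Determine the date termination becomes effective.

Adding 10 calendar days to February 18, 2021 gives February 28, 2021, which is the last day of the acceptance period.
The last day of the revision period: February 28, 2021 + 7 days = March 7, 2021.
The date termination becomes effective: March 7, 2021 + 45 days = April 21, 2021.

April 21, 2021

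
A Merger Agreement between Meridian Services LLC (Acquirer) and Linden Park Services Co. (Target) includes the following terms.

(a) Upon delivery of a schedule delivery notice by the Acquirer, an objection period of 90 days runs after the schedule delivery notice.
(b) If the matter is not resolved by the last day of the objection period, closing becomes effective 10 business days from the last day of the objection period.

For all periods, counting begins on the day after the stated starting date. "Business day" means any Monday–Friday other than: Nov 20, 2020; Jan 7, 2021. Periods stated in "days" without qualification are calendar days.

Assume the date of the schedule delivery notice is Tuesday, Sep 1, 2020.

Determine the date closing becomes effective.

Adding 90 calendar days to Sep 1, 2020 gives Nov 30, 2020, which is the last day of the objection period.
From Monday, Nov 30, 2020, 10 business days (Dec 1, Dec 2, Dec 3, Dec 4, Dec 7, Dec 8, Dec 9, Dec 10, Dec 11, Dec 14, skipping weekends) brings us to Monday, Dec 14, 2020, which is the date closing becomes effective.

Dec 14, 2020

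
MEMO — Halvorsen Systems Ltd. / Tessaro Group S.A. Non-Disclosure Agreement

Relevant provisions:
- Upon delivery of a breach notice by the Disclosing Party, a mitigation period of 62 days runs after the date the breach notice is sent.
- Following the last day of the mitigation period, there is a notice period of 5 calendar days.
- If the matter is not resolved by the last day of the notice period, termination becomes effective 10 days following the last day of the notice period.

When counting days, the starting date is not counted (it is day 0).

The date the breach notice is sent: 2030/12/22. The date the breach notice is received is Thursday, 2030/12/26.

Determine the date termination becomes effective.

Adding 62 calendar days to 2030/12/22 gives 2031/02/22, which is the last day of the mitigation period.
Adding 5 calendar days to 2031/02/22 gives 2031/02/27, which is the last day of the notice period.
The date termination becomes effective: 2031/02/27 + 10 days = 2031/03/09.

2031/03/09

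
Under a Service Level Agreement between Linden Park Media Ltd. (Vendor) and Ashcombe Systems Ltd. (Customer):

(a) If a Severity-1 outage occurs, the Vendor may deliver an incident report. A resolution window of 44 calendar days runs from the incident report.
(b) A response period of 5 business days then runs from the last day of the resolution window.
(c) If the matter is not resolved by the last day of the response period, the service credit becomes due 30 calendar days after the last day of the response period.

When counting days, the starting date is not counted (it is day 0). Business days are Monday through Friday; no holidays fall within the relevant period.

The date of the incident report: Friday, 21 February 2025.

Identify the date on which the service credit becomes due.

11 May 2025

Adding 44 calendar days to 21 February 2025 gives 6 April 2025, which is the last day of the resolution window.
The last day of the response period: counting 5 business days from Sunday, 6 April 2025 (Apr 7, Apr 8, Apr 9, Apr 10, Apr 11, skipping weekends) reaches Friday, 11 April 2025.
Adding 30 calendar days to 11 April 2025 gives 11 May 2025, which is the date on which the service credit becomes due.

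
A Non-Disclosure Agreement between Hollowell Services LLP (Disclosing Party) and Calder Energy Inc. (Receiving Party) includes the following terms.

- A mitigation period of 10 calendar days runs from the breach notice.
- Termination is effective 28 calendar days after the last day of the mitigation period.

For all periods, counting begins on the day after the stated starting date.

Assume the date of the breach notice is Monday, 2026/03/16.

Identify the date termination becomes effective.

2026/04/23

The last day of the mitigation period: 2026/03/16 + 10 days = 2026/03/26.
Adding 28 calendar days to 2026/03/26 gives 2026/04/23, which is the date termination becomes effective.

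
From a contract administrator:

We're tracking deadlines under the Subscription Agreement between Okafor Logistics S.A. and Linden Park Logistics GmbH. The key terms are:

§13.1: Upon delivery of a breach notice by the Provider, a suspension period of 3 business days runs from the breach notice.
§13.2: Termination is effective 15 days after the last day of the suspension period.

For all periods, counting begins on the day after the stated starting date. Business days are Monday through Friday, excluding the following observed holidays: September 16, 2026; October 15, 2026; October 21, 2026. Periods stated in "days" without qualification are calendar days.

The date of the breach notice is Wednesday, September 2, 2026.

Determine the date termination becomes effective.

The last day of the suspension period: counting 3 business days from Wednesday, September 2, 2026 (Sep 3, Sep 4, Sep 7, skipping weekends) reaches Monday, September 7, 2026.
The date termination becomes effective: September 7, 2026 + 15 days = September 22, 2026.

September 22, 2026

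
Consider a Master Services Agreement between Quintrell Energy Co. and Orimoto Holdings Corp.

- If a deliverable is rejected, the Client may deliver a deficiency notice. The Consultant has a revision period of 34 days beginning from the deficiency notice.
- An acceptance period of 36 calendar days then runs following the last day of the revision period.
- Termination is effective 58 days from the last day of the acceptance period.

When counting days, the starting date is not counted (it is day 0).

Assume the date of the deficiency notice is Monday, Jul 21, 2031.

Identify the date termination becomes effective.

The last day of the revision period: Jul 21, 2031 + 34 days = Aug 24, 2031.
The last day of the acceptance period: 36 calendar days after Aug 24, 2031 is Sep 29, 2031.
Adding 58 calendar days to Sep 29, 2031 gives Nov 26, 2031, which is the date termination becomes effective.

Nov 26, 2031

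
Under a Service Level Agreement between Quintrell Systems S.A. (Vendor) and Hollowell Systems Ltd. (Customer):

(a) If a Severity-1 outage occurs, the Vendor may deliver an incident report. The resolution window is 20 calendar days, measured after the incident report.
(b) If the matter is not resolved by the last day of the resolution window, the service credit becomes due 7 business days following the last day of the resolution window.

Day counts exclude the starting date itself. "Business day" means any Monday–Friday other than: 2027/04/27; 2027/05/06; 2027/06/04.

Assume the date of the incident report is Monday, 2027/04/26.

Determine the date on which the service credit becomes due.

2027/05/25

The last day of the resolution window: 2027/04/26 + 20 days = 2027/05/16.
From Sunday, 2027/05/16, 7 business days (May 17, May 18, May 19, May 20, May 21, May 24, May 25, skipping weekends) brings us to Tuesday, 2027/05/25, which is the date on which the service credit becomes due.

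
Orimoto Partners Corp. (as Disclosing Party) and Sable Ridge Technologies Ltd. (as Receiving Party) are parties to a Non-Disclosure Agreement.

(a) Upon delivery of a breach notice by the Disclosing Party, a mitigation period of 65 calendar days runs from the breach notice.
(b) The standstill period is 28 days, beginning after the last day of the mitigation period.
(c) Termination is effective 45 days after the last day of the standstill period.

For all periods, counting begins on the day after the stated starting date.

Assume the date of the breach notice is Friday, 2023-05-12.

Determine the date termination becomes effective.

2023-09-27

The last day of the mitigation period: 2023-05-12 + 65 days = 2023-07-16.
The last day of the standstill period: 2023-07-16 + 28 days = 2023-08-13.
The date termination becomes effective: 2023-08-13 + 45 days = 2023-09-27.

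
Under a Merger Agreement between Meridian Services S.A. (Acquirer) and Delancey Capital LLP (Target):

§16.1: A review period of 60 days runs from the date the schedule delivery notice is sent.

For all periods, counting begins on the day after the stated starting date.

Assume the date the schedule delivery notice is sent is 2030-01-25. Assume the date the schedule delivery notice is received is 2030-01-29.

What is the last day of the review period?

2030-03-26

The last day of the review period: 2030-01-25 + 60 days = 2030-03-26.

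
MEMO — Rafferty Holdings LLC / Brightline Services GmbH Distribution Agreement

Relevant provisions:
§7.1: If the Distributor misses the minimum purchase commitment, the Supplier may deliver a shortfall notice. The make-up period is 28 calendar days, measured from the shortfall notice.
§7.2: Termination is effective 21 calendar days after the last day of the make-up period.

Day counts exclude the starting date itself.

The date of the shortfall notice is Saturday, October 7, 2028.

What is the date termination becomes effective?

The last day of the make-up period: October 7, 2028 + 28 days = November 4, 2028.
The date termination becomes effective: 21 calendar days after November 4, 2028 is November 25, 2028.

November 25, 2028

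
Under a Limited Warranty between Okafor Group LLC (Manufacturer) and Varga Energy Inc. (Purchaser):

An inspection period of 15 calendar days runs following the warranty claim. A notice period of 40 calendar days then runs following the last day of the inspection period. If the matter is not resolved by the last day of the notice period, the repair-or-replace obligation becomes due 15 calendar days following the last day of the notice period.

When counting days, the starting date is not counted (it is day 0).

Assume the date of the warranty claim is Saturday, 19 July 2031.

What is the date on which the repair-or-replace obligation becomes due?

The last day of the inspection period: 19 July 2031 + 15 days = 3 August 2031.
The last day of the notice period: 40 calendar days after 3 August 2031 is 12 September 2031.
The date on which the repair-or-replace obligation becomes due: 12 September 2031 + 15 days = 27 September 2031.

27 September 2031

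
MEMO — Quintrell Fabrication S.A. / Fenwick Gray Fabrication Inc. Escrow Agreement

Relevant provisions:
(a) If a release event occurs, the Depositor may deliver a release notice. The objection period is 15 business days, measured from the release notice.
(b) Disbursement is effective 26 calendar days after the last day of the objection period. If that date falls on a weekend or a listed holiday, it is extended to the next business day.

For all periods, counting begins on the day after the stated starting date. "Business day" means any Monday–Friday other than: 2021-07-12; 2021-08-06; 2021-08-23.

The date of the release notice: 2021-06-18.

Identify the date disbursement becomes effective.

From Friday, 2021-06-18, 15 business days (Jun 21, Jun 22, Jun 23, Jun 24, …, Jul 7, Jul 8, Jul 9, skipping weekends) brings us to Friday, 2021-07-09, which is the last day of the objection period.
Adding 26 calendar days to 2021-07-09 gives 2021-08-04, which is the date disbursement becomes effective. 2021-08-04 is a Wednesday and is not a listed holiday, so no roll-forward applies.

2021-08-04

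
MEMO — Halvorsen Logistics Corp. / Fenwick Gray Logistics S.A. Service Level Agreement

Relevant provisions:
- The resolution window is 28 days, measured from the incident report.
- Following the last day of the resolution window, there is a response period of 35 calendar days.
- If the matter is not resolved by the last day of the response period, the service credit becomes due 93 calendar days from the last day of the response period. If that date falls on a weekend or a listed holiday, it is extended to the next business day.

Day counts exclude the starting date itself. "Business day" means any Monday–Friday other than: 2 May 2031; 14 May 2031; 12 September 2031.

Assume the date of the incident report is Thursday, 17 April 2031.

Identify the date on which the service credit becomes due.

Adding 28 calendar days to 17 April 2031 gives 15 May 2031, which is the last day of the resolution window.
Adding 35 calendar days to 15 May 2031 gives 19 June 2031, which is the last day of the response period.
The date on which the service credit becomes due: 93 calendar days after 19 June 2031 is 20 September 2031. That falls on a Saturday, so it rolls to the next business day, Monday, 22 September 2031.

22 September 2031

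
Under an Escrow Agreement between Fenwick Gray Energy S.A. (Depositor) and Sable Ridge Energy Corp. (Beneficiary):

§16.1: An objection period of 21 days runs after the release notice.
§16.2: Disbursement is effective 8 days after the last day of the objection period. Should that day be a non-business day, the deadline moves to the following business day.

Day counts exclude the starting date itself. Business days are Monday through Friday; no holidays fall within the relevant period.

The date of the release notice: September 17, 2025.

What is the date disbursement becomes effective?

October 16, 2025

The last day of the objection period: 21 calendar days after September 17, 2025 is October 8, 2025.
The date disbursement becomes effective: 8 calendar days after October 8, 2025 is October 16, 2025. October 16, 2025 is a Thursday, so no roll-forward applies.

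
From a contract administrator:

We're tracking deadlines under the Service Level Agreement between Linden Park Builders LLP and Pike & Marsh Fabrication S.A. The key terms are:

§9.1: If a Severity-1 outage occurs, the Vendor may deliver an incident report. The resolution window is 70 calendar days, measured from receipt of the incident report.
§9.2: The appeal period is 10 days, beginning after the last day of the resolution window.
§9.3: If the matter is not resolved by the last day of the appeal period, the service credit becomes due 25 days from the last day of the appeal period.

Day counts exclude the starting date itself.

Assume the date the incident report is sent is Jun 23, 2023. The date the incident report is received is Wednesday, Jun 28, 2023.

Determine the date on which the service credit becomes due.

The last day of the resolution window: Jun 28, 2023 + 70 days = Sep 6, 2023.
The last day of the appeal period: 10 calendar days after Sep 6, 2023 is Sep 16, 2023.
Adding 25 calendar days to Sep 16, 2023 gives Oct 11, 2023, which is the date on which the service credit becomes due.

Oct 11, 2023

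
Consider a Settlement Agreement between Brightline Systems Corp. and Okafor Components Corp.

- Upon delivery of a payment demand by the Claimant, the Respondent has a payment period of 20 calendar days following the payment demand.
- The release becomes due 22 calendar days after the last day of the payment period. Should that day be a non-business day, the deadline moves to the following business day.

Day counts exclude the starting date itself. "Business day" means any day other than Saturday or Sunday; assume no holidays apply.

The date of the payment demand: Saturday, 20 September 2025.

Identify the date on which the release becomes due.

The last day of the payment period: 20 calendar days after 20 September 2025 is 10 October 2025.
The date on which the release becomes due: 22 calendar days after 10 October 2025 is 1 November 2025. That falls on a Saturday, so it rolls to the next business day, Monday, 3 November 2025.

3 November 2025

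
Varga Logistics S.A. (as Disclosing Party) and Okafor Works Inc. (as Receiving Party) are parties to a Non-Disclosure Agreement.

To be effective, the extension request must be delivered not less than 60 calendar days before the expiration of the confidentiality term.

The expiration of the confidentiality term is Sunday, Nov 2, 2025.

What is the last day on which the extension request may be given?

Nov 2, 2025 minus 60 days is Sep 3, 2025.

Sep 3, 2025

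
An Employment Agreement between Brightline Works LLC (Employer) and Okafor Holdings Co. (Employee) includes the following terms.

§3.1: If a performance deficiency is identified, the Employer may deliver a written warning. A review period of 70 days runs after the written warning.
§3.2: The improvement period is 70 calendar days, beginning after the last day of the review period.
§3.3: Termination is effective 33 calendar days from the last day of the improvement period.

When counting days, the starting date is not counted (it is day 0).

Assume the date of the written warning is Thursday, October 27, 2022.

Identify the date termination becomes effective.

The last day of the review period: 70 calendar days after October 27, 2022 is January 5, 2023.
The last day of the improvement period: January 5, 2023 + 70 days = March 16, 2023.
Adding 33 calendar days to March 16, 2023 gives April 18, 2023, which is the date termination becomes effective.

April 18, 2023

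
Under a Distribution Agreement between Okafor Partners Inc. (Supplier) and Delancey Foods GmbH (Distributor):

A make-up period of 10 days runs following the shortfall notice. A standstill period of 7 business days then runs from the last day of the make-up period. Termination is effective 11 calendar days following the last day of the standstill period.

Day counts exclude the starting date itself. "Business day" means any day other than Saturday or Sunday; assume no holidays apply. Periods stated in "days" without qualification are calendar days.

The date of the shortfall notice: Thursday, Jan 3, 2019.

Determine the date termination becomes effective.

Adding 10 calendar days to Jan 3, 2019 gives Jan 13, 2019, which is the last day of the make-up period.
From Sunday, Jan 13, 2019, 7 business days (Jan 14, Jan 15, Jan 16, Jan 17, Jan 18, Jan 21, Jan 22, skipping weekends) brings us to Tuesday, Jan 22, 2019, which is the last day of the standstill period.
The date termination becomes effective: 11 calendar days after Jan 22, 2019 is Feb 2, 2019.

Feb 2, 2019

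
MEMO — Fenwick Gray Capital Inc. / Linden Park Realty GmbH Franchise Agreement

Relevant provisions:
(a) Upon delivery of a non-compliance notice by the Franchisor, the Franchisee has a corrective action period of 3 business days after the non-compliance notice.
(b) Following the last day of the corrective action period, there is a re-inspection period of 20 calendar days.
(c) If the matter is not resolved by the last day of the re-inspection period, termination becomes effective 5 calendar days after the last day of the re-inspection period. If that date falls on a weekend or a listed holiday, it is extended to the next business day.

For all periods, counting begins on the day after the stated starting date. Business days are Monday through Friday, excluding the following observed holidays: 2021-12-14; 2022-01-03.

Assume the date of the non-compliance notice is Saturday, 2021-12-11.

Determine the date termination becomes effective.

2022-01-10

From Saturday, 2021-12-11, 3 business days (Dec 13, Dec 15, Dec 16, skipping weekends and the listed holiday on Dec 14) brings us to Thursday, 2021-12-16, which is the last day of the corrective action period.
Adding 20 calendar days to 2021-12-16 gives 2022-01-05, which is the last day of the re-inspection period.
The date termination becomes effective: 5 calendar days after 2022-01-05 is 2022-01-10. 2022-01-10 is a Monday and is not a listed holiday, so no roll-forward applies.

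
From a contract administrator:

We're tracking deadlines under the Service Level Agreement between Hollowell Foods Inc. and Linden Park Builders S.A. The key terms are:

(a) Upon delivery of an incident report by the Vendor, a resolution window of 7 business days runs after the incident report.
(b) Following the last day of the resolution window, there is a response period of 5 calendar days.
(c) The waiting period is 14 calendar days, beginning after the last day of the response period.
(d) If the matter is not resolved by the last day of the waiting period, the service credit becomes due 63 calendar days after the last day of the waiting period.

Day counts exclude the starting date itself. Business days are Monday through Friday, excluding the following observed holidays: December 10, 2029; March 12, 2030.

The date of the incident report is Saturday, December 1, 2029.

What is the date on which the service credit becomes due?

March 4, 2030

The last day of the resolution window: 7 business days after Saturday, December 1, 2029, skipping weekends and the listed holiday on Dec 10 — Dec 3, Dec 4, Dec 5, Dec 6, Dec 7, Dec 11, Dec 12 — lands on Wednesday, December 12, 2029.
Adding 5 calendar days to December 12, 2029 gives December 17, 2029, which is the last day of the response period.
Adding 14 calendar days to December 17, 2029 gives December 31, 2029, which is the last day of the waiting period.
The date on which the service credit becomes due: December 31, 2029 + 63 days = March 4, 2030.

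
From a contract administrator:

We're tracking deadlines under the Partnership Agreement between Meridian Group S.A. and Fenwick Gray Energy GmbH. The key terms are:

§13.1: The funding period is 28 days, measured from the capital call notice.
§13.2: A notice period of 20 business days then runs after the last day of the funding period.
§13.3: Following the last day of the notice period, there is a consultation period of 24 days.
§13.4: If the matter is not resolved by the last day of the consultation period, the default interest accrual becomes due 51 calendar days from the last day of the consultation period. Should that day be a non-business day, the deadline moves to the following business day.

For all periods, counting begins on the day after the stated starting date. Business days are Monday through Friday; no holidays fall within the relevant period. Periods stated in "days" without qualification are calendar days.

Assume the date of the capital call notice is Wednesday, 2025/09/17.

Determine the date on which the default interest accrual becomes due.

2026/01/26

The last day of the funding period: 28 calendar days after 2025/09/17 is 2025/10/15.
The last day of the notice period: 20 business days after Wednesday, 2025/10/15, skipping weekends — Oct 16, Oct 17, Oct 20, Oct 21, …, Nov 10, Nov 11, Nov 12 — lands on Wednesday, 2025/11/12.
Adding 24 calendar days to 2025/11/12 gives 2025/12/06, which is the last day of the consultation period.
Adding 51 calendar days to 2025/12/06 gives 2026/01/26, which is the date on which the default interest accrual becomes due. 2026/01/26 is a Monday, so no roll-forward applies.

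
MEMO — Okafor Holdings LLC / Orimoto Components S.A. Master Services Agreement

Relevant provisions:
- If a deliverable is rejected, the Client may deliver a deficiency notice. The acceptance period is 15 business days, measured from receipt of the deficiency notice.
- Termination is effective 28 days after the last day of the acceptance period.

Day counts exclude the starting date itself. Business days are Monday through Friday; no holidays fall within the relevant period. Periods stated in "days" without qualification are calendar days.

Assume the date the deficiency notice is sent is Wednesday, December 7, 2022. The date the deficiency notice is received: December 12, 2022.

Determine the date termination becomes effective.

January 30, 2023

The last day of the acceptance period: counting 15 business days from Monday, December 12, 2022 (Dec 13, Dec 14, Dec 15, Dec 16, …, Dec 29, Dec 30, Jan 2, skipping weekends) reaches Monday, January 2, 2023.
The date termination becomes effective: January 2, 2023 + 28 days = January 30, 2023.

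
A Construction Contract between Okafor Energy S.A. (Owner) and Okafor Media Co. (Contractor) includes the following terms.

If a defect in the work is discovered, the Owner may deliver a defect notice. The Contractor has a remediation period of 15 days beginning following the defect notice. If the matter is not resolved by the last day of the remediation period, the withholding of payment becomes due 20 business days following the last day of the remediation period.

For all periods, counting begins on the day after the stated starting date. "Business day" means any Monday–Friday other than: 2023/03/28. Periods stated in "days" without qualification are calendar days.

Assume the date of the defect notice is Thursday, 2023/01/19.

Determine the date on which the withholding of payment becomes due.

The last day of the remediation period: 15 calendar days after 2023/01/19 is 2023/02/03.
The date on which the withholding of payment becomes due: counting 20 business days from Friday, 2023/02/03 (Feb 6, Feb 7, Feb 8, Feb 9, …, Mar 1, Mar 2, Mar 3, skipping weekends) reaches Friday, 2023/03/03.

2023/03/03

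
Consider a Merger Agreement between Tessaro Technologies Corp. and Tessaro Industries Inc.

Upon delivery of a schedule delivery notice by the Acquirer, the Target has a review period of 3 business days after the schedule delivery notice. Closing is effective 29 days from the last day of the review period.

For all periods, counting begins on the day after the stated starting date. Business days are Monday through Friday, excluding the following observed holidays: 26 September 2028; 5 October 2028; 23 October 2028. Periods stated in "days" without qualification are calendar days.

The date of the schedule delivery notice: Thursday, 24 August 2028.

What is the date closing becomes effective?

From Thursday, 24 August 2028, 3 business days (Aug 25, Aug 28, Aug 29, skipping weekends) brings us to Tuesday, 29 August 2028, which is the last day of the review period.
The date closing becomes effective: 29 calendar days after 29 August 2028 is 27 September 2028.

27 September 2028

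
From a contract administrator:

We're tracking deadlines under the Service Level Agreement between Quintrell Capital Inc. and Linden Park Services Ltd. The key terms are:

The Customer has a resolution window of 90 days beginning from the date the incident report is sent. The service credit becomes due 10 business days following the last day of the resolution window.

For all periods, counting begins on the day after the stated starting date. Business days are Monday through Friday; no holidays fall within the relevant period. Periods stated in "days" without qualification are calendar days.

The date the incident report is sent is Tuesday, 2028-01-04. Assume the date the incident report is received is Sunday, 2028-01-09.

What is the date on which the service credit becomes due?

2028-04-17

The last day of the resolution window: 2028-01-04 + 90 days = 2028-04-03.
From Monday, 2028-04-03, 10 business days (Apr 4, Apr 5, Apr 6, Apr 7, Apr 10, Apr 11, Apr 12, Apr 13, Apr 14, Apr 17, skipping weekends) brings us to Monday, 2028-04-17, which is the date on which the service credit becomes due.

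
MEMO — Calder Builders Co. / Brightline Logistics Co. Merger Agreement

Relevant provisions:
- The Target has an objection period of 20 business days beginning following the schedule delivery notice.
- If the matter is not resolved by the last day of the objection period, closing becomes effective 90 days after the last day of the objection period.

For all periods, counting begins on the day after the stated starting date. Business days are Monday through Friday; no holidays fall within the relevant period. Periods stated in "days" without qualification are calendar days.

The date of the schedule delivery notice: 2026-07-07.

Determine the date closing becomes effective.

2026-11-02

The last day of the objection period: counting 20 business days from Tuesday, 2026-07-07 (Jul 8, Jul 9, Jul 10, Jul 13, …, Jul 31, Aug 3, Aug 4, skipping weekends) reaches Tuesday, 2026-08-04.
The date closing becomes effective: 90 calendar days after 2026-08-04 is 2026-11-02.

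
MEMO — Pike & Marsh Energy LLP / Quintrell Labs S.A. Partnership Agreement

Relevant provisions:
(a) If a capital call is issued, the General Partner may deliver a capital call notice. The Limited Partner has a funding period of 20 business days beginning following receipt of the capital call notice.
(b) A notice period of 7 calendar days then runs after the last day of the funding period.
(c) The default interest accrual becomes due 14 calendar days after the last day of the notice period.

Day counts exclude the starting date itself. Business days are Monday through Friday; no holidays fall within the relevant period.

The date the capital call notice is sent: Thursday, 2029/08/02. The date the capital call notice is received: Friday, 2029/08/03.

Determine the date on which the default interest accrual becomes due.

2029/09/21

From Friday, 2029/08/03, 20 business days (Aug 6, Aug 7, Aug 8, Aug 9, …, Aug 29, Aug 30, Aug 31, skipping weekends) brings us to Friday, 2029/08/31, which is the last day of the funding period.
The last day of the notice period: 7 calendar days after 2029/08/31 is 2029/09/07.
Adding 14 calendar days to 2029/09/07 gives 2029/09/21, which is the date on which the default interest accrual becomes due.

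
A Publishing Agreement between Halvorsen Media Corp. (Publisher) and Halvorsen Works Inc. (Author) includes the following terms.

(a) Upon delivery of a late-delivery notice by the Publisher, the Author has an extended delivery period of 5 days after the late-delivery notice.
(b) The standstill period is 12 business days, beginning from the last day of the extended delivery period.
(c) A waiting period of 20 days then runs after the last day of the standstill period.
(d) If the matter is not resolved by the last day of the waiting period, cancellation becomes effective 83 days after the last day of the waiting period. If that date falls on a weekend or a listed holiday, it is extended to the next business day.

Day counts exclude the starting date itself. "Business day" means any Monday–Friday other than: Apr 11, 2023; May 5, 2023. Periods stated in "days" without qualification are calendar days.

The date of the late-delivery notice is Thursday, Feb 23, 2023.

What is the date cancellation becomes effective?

Jun 27, 2023

The last day of the extended delivery period: Feb 23, 2023 + 5 days = Feb 28, 2023.
From Tuesday, Feb 28, 2023, 12 business days (Mar 1, Mar 2, Mar 3, Mar 6, …, Mar 14, Mar 15, Mar 16, skipping weekends) brings us to Thursday, Mar 16, 2023, which is the last day of the standstill period.
The last day of the waiting period: Mar 16, 2023 + 20 days = Apr 5, 2023.
The date cancellation becomes effective: Apr 5, 2023 + 83 days = Jun 27, 2023. Jun 27, 2023 is a Tuesday and is not a listed holiday, so no roll-forward applies.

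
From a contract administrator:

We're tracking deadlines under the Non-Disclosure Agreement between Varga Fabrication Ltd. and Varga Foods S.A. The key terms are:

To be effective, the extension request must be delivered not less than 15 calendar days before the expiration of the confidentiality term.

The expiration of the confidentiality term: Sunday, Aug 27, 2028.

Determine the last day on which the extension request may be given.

Aug 27, 2028 minus 15 days is Aug 12, 2028.

Aug 12, 2028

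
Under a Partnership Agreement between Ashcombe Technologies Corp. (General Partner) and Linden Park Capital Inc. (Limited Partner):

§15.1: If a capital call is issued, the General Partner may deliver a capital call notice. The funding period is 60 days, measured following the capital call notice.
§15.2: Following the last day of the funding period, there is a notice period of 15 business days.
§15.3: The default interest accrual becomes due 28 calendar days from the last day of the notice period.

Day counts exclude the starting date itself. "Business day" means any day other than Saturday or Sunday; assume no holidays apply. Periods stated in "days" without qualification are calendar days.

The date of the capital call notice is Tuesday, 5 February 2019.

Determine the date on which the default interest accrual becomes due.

The last day of the funding period: 60 calendar days after 5 February 2019 is 6 April 2019.
The last day of the notice period: counting 15 business days from Saturday, 6 April 2019 (Apr 8, Apr 9, Apr 10, Apr 11, …, Apr 24, Apr 25, Apr 26, skipping weekends) reaches Friday, 26 April 2019.
The date on which the default interest accrual becomes due: 28 calendar days after 26 April 2019 is 24 May 2019.

24 May 2019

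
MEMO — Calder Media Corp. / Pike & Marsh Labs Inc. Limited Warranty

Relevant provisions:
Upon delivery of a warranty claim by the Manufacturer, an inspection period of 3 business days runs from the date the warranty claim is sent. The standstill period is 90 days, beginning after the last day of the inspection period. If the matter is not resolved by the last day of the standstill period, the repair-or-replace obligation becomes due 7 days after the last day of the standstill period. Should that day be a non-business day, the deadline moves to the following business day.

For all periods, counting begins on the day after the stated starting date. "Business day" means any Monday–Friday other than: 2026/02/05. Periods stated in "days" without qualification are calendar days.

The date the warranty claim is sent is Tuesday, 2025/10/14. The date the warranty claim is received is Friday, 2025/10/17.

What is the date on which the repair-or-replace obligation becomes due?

2026/01/22

The last day of the inspection period: 3 business days after Tuesday, 2025/10/14, skipping weekends — Oct 15, Oct 16, Oct 17 — lands on Friday, 2025/10/17.
The last day of the standstill period: 2025/10/17 + 90 days = 2026/01/15.
Adding 7 calendar days to 2026/01/15 gives 2026/01/22, which is the date on which the repair-or-replace obligation becomes due. 2026/01/22 is a Thursday and is not a listed holiday, so no roll-forward applies.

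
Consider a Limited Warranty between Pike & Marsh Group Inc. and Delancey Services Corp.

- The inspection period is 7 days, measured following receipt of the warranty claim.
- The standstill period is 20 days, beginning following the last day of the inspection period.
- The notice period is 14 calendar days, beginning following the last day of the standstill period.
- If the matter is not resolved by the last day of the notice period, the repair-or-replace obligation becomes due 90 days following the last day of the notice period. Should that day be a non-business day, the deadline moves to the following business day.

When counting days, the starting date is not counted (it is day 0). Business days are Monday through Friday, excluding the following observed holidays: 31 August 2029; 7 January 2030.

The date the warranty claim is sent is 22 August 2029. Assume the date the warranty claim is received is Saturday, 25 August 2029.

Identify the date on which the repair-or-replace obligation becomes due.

The last day of the inspection period: 7 calendar days after 25 August 2029 is 1 September 2029.
The last day of the standstill period: 1 September 2029 + 20 days = 21 September 2029.
The last day of the notice period: 14 calendar days after 21 September 2029 is 5 October 2029.
The date on which the repair-or-replace obligation becomes due: 5 October 2029 + 90 days = 3 January 2030. 3 January 2030 is a Thursday and is not a listed holiday, so no roll-forward applies.

3 January 2030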